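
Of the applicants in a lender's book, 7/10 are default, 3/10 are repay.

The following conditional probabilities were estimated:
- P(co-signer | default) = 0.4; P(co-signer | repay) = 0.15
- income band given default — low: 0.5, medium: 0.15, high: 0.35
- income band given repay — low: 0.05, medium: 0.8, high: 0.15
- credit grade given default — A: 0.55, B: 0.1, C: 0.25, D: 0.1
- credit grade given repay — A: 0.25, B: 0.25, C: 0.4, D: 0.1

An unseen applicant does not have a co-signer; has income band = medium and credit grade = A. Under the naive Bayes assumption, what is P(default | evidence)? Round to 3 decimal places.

default: 0.7 × (1−0.4) × 0.15 × 0.55 = 0.03465
repay: 0.3 × (1−0.15) × 0.8 × 0.25 = 0.051
P(default | x) = 0.03465 / 0.08565 ≈ 0.405

0.405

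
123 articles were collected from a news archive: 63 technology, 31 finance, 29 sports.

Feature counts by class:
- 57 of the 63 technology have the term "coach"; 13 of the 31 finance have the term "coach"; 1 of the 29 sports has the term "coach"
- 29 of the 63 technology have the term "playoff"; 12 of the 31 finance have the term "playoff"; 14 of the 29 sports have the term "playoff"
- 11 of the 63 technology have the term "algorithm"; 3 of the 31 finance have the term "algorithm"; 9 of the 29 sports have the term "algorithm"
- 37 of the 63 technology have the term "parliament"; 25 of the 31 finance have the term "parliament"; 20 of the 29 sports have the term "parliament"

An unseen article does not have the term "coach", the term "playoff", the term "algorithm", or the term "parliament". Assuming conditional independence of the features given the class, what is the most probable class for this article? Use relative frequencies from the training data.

sports

technology: (63/123) × (6/63) × (34/63) × (52/63) × (26/63) ≈ 0.00896768
finance: (31/123) × (18/31) × (19/31) × (28/31) × (6/31) ≈ 0.01568
sports: (29/123) × (28/29) × (15/29) × (20/29) × (9/29) ≈ 0.0252013
Highest score → sports.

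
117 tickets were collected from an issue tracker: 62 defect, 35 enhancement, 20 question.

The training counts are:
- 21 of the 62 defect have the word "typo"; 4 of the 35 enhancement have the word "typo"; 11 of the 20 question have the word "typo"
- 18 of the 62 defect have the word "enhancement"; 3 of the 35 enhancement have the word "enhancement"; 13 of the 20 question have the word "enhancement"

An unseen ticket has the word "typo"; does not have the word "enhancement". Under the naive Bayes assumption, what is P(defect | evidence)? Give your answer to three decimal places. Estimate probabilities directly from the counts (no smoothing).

defect: (62/117) × (21/62) × (44/62) ≈ 0.127378
enhancement: (35/117) × (4/35) × (32/35) ≈ 0.0312576
question: (20/117) × (11/20) × (7/20) ≈ 0.032906
P(defect | x) = 0.127378 / 0.1915416 ≈ 0.665

0.665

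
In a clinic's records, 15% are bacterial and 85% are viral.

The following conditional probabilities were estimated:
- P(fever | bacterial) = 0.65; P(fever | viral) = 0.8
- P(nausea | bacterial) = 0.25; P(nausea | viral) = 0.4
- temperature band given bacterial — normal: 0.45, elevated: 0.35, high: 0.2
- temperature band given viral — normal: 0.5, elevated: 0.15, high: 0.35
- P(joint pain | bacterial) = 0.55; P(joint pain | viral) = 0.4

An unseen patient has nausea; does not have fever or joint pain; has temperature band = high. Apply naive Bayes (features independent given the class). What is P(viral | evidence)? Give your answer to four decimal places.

0.9236

bacterial: 0.15 × (1−0.65) × 0.25 × 0.2 × (1−0.55) = 0.00118125
viral: 0.85 × (1−0.8) × 0.4 × 0.35 × (1−0.4) = 0.01428
P(viral | x) = 0.01428 / 0.01546125 ≈ 0.9236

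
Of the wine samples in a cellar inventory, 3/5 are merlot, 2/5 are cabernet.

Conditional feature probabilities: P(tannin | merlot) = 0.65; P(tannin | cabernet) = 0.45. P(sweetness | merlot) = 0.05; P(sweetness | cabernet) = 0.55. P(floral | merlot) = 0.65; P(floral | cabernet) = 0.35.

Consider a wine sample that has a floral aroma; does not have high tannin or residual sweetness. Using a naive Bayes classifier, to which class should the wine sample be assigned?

merlot

merlot: 0.6 × (1−0.65) × (1−0.05) × 0.65 = 0.129675
cabernet: 0.4 × (1−0.45) × (1−0.55) × 0.35 = 0.03465
Highest score → merlot.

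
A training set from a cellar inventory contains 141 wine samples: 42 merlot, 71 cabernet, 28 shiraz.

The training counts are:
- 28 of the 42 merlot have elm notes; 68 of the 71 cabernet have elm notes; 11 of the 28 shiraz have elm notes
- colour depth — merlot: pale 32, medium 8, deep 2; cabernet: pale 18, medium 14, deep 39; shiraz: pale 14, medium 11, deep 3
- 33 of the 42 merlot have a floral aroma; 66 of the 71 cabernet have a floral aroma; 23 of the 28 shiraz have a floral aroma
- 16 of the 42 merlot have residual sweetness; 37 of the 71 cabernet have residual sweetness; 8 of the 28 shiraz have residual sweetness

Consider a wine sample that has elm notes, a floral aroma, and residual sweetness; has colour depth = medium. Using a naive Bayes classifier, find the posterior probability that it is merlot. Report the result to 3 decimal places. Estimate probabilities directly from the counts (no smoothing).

merlot: (42/141) × (28/42) × (8/42) × (33/42) × (16/42) ≈ 0.0113218
cabernet: (71/141) × (68/71) × (14/71) × (66/71) × (37/71) ≈ 0.0460668
shiraz: (28/141) × (11/28) × (11/28) × (23/28) × (8/28) ≈ 0.007193
P(merlot | x) = 0.0113218 / 0.0645816 ≈ 0.175

0.175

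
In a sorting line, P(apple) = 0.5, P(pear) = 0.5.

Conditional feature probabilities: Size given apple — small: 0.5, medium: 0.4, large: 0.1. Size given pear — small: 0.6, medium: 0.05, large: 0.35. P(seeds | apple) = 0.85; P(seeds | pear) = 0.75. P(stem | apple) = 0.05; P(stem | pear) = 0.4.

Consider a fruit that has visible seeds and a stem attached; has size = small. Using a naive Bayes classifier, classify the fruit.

apple: 0.5 × 0.5 × 0.85 × 0.05 = 0.010625
pear: 0.5 × 0.6 × 0.75 × 0.4 = 0.09
Highest score → pear.

pear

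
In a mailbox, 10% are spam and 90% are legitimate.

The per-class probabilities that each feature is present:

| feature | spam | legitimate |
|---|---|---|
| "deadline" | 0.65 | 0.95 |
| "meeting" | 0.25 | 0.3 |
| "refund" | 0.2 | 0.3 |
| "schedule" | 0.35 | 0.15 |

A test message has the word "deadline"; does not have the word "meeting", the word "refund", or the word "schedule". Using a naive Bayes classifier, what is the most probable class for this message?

spam: 0.1 × 0.65 × (1−0.25) × (1−0.2) × (1−0.35) = 0.02535
legitimate: 0.9 × 0.95 × (1−0.3) × (1−0.3) × (1−0.15) = 0.3561075
Highest score → legitimate.

legitimate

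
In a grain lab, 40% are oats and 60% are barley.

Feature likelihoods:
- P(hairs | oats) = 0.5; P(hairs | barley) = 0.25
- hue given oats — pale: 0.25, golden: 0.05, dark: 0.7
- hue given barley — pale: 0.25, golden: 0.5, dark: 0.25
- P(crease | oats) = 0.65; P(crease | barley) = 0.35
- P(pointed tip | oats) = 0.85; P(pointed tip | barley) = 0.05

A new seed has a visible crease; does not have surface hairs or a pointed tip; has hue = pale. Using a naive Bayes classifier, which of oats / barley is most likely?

barley

oats: 0.4 × (1−0.5) × 0.25 × 0.65 × (1−0.85) = 0.004875
barley: 0.6 × (1−0.25) × 0.25 × 0.35 × (1−0.05) = 0.03740625
Highest score → barley.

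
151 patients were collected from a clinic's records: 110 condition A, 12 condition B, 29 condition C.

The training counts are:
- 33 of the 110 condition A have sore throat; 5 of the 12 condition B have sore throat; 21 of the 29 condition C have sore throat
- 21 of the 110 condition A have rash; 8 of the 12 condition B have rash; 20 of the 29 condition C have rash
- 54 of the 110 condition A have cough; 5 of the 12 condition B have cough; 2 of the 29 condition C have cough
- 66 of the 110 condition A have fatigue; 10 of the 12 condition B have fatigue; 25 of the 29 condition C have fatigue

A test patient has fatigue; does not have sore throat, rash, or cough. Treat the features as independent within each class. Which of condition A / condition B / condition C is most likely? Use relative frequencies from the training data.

condition A

condition A: (110/151) × (77/110) × (89/110) × (56/110) × (66/110) ≈ 0.126025
condition B: (12/151) × (7/12) × (4/12) × (7/12) × (10/12) ≈ 0.00751165
condition C: (29/151) × (8/29) × (9/29) × (27/29) × (25/29) ≈ 0.0131967
Highest score → condition A.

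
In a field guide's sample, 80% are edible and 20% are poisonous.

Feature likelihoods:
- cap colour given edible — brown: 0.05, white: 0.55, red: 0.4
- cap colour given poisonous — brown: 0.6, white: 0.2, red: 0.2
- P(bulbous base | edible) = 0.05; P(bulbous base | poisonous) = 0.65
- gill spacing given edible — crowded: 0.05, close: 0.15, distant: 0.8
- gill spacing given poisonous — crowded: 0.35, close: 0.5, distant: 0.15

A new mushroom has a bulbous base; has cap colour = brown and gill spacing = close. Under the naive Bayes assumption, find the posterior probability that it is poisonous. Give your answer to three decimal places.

0.992

edible: 0.8 × 0.05 × 0.05 × 0.15 = 0.0003
poisonous: 0.2 × 0.6 × 0.65 × 0.5 = 0.039
P(poisonous | x) = 0.039 / 0.0393 ≈ 0.992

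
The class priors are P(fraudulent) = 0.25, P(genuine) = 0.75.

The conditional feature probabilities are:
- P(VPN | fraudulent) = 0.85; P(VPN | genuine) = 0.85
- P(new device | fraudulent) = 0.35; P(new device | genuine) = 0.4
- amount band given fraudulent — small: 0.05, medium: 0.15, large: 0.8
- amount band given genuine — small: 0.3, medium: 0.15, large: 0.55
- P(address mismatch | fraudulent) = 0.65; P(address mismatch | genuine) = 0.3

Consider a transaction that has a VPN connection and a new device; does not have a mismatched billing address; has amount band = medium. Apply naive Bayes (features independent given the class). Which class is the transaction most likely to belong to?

genuine

fraudulent: 0.25 × 0.85 × 0.35 × 0.15 × (1−0.65) = 0.0039046875
genuine: 0.75 × 0.85 × 0.4 × 0.15 × (1−0.3) = 0.026775
Highest score → genuine.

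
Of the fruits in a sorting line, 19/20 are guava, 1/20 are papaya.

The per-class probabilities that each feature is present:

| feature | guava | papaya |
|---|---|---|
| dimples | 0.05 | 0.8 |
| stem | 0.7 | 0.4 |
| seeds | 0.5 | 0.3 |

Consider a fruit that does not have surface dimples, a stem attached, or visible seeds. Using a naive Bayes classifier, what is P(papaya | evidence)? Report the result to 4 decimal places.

guava: 0.95 × (1−0.05) × (1−0.7) × (1−0.5) = 0.135375
papaya: 0.05 × (1−0.8) × (1−0.4) × (1−0.3) = 0.0042
P(papaya | x) = 0.0042 / 0.139575 ≈ 0.0301

0.0301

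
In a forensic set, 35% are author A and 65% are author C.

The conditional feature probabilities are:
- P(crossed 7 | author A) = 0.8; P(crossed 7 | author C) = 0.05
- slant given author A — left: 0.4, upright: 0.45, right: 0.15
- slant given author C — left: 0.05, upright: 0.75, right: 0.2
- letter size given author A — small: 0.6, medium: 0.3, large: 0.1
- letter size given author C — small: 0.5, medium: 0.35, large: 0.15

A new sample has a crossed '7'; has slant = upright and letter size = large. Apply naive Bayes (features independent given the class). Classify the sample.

author A

author A: 0.35 × 0.8 × 0.45 × 0.1 = 0.0126
author C: 0.65 × 0.05 × 0.75 × 0.15 = 0.00365625
Highest score → author A.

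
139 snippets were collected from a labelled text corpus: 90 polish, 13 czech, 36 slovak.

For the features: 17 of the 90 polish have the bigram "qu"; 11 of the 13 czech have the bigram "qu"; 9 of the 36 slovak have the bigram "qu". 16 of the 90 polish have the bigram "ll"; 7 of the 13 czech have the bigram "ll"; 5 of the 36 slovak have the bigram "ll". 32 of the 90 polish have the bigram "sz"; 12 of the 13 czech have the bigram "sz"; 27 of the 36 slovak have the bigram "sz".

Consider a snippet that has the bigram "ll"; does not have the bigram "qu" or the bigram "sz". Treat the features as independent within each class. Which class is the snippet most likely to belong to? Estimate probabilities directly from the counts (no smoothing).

polish: (90/139) × (73/90) × (16/90) × (58/90) ≈ 0.0601688
czech: (13/139) × (2/13) × (7/13) × (1/13) ≈ 0.000595973
slovak: (36/139) × (27/36) × (5/36) × (9/36) ≈ 0.0067446
Highest score → polish.

polish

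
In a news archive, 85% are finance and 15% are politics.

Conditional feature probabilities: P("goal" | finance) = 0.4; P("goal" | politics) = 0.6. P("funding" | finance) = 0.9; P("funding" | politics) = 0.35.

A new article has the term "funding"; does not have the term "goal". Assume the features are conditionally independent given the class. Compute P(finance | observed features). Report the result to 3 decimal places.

0.956

finance: 0.85 × (1−0.4) × 0.9 = 0.459
politics: 0.15 × (1−0.6) × 0.35 = 0.021
P(finance | x) = 0.459 / 0.48 ≈ 0.956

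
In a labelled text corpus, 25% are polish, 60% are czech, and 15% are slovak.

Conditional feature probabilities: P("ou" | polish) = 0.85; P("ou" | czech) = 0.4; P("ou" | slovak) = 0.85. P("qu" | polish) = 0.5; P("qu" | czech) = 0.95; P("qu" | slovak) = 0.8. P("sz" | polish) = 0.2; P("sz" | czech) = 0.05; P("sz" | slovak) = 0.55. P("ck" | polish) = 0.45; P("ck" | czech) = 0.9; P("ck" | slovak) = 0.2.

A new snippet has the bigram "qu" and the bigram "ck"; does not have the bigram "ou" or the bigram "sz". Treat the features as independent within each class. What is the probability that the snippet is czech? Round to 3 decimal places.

polish: 0.25 × (1−0.85) × 0.5 × (1−0.2) × 0.45 = 0.00675
czech: 0.6 × (1−0.4) × 0.95 × (1−0.05) × 0.9 = 0.29241
slovak: 0.15 × (1−0.85) × 0.8 × (1−0.55) × 0.2 = 0.00162
P(czech | x) = 0.29241 / 0.30078 ≈ 0.972

0.972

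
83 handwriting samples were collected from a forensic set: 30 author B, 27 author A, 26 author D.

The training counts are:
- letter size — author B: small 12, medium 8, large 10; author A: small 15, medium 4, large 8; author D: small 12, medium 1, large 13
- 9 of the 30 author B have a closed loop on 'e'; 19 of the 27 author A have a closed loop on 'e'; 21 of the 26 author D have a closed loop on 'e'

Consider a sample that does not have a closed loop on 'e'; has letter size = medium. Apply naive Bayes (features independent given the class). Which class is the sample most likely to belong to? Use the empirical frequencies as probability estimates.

author B

author B: (30/83) × (8/30) × (21/30) ≈ 0.0674699
author A: (27/83) × (4/27) × (8/27) ≈ 0.0142793
author D: (26/83) × (1/26) × (5/26) ≈ 0.00231696
Highest score → author B.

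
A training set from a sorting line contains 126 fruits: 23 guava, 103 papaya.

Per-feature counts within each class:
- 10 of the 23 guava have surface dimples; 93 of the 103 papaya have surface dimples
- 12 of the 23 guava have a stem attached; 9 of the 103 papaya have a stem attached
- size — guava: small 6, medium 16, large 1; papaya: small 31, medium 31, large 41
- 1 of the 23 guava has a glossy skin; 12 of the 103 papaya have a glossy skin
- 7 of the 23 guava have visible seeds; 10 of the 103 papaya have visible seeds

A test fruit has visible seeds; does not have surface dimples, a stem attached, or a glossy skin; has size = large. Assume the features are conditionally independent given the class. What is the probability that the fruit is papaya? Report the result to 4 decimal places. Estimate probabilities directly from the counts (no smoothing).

0.7984

guava: (23/126) × (13/23) × (11/23) × (1/23) × (22/23) × (7/23) ≈ 0.000624561
papaya: (103/126) × (10/103) × (94/103) × (41/103) × (91/103) × (10/103) ≈ 0.00247305
P(papaya | x) = 0.00247305 / 0.003097611 ≈ 0.7984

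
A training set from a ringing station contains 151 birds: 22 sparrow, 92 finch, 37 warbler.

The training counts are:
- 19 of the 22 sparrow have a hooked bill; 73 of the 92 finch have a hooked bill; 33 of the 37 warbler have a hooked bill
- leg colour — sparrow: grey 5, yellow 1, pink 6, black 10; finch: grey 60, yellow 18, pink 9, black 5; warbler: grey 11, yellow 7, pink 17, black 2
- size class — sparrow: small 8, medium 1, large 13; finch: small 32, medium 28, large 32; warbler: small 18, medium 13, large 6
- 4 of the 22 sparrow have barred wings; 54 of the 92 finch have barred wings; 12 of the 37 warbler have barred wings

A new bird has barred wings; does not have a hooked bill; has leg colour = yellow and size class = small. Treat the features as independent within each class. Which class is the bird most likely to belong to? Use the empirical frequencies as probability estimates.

sparrow: (22/151) × (3/22) × (1/22) × (8/22) × (4/22) ≈ 0.0000597071
finch: (92/151) × (19/92) × (18/92) × (32/92) × (54/92) ≈ 0.00502608
warbler: (37/151) × (4/37) × (7/37) × (18/37) × (12/37) ≈ 0.000790733
Highest score → finch.

finch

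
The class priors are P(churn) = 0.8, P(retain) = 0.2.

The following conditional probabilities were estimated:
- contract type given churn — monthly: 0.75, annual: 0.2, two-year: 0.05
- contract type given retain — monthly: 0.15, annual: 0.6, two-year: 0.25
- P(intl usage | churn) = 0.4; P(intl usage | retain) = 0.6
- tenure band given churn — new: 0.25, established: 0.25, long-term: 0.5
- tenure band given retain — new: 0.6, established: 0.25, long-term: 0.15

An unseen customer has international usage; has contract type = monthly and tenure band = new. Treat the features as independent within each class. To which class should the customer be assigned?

churn

churn: 0.8 × 0.75 × 0.4 × 0.25 = 0.06
retain: 0.2 × 0.15 × 0.6 × 0.6 = 0.0108
Highest score → churn.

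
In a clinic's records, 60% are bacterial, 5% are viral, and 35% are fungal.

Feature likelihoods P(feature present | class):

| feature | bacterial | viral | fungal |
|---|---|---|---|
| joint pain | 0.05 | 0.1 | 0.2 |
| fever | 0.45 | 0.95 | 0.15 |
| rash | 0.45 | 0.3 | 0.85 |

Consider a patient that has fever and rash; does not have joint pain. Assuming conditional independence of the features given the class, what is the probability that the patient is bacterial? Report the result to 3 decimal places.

0.704

bacterial: 0.6 × (1−0.05) × 0.45 × 0.45 = 0.115425
viral: 0.05 × (1−0.1) × 0.95 × 0.3 = 0.012825
fungal: 0.35 × (1−0.2) × 0.15 × 0.85 = 0.0357
P(bacterial | x) = 0.115425 / 0.16395 ≈ 0.704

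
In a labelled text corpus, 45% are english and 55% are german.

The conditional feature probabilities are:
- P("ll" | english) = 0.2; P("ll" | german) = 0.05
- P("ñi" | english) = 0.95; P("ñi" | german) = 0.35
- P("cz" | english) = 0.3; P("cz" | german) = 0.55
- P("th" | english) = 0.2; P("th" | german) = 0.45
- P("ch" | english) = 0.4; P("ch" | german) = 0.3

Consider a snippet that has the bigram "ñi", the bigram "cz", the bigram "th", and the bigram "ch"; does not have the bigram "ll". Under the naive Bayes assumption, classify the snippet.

german

english: 0.45 × (1−0.2) × 0.95 × 0.3 × 0.2 × 0.4 = 0.008208
german: 0.55 × (1−0.05) × 0.35 × 0.55 × 0.45 × 0.3 = 0.01357846875
Highest score → german.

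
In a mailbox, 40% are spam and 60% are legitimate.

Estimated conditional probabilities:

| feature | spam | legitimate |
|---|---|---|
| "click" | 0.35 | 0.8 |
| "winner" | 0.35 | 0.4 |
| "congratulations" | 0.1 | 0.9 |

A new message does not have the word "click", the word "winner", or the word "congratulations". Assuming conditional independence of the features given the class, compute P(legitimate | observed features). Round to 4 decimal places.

0.0452

spam: 0.4 × (1−0.35) × (1−0.35) × (1−0.1) = 0.1521
legitimate: 0.6 × (1−0.8) × (1−0.4) × (1−0.9) = 0.0072
P(legitimate | x) = 0.0072 / 0.1593 ≈ 0.0452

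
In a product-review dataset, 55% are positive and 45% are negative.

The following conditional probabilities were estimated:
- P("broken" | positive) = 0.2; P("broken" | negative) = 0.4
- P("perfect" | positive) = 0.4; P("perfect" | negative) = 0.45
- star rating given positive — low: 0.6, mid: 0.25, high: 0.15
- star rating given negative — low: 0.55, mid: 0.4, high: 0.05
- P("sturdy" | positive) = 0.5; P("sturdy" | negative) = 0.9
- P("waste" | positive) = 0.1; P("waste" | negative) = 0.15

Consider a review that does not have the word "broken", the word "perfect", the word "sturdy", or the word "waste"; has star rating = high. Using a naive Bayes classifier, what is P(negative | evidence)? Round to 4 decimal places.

positive: 0.55 × (1−0.2) × (1−0.4) × 0.15 × (1−0.5) × (1−0.1) = 0.01782
negative: 0.45 × (1−0.4) × (1−0.45) × 0.05 × (1−0.9) × (1−0.15) = 0.000631125
P(negative | x) = 0.000631125 / 0.018451125 ≈ 0.0342

0.0342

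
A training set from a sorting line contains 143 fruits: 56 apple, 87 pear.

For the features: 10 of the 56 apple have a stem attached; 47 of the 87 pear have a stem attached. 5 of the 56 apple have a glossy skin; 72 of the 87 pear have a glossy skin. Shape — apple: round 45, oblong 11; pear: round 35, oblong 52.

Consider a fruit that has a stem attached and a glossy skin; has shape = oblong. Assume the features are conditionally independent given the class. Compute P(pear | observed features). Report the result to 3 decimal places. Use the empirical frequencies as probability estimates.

apple: (56/143) × (10/56) × (5/56) × (11/56) ≈ 0.00122645
pear: (87/143) × (47/87) × (72/87) × (52/87) ≈ 0.162577
P(pear | x) = 0.162577 / 0.16380345 ≈ 0.993

0.993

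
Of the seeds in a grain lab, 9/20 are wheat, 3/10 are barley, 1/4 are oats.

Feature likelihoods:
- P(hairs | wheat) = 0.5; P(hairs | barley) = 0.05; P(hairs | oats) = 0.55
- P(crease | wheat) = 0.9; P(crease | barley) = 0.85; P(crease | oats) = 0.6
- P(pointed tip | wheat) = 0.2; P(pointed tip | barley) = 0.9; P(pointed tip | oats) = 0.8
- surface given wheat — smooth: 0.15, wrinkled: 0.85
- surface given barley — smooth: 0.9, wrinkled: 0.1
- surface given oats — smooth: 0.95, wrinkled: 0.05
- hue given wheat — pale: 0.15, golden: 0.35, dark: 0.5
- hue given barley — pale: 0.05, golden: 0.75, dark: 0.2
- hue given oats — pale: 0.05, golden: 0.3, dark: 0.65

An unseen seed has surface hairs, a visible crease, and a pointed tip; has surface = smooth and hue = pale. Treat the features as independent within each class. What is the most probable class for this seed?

oats

wheat: 0.45 × 0.5 × 0.9 × 0.2 × 0.15 × 0.15 = 0.00091125
barley: 0.3 × 0.05 × 0.85 × 0.9 × 0.9 × 0.05 = 0.000516375
oats: 0.25 × 0.55 × 0.6 × 0.8 × 0.95 × 0.05 = 0.003135
Highest score → oats.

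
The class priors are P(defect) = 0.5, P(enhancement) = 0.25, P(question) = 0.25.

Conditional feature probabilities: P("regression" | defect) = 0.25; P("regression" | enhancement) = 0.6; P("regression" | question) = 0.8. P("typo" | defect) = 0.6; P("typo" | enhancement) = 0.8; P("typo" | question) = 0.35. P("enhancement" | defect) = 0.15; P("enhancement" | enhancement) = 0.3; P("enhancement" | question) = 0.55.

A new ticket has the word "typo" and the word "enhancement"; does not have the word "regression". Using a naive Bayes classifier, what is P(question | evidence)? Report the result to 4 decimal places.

0.1429

defect: 0.5 × (1−0.25) × 0.6 × 0.15 = 0.03375
enhancement: 0.25 × (1−0.6) × 0.8 × 0.3 = 0.024
question: 0.25 × (1−0.8) × 0.35 × 0.55 = 0.009625
P(question | x) = 0.009625 / 0.067375 ≈ 0.1429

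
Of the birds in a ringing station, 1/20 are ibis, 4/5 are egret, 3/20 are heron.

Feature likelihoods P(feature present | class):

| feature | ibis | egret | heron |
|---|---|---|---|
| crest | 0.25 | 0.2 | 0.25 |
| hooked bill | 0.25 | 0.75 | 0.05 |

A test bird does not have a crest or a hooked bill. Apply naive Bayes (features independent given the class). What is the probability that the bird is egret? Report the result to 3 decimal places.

ibis: 0.05 × (1−0.25) × (1−0.25) = 0.028125
egret: 0.8 × (1−0.2) × (1−0.75) = 0.16
heron: 0.15 × (1−0.25) × (1−0.05) = 0.106875
P(egret | x) = 0.16 / 0.295 ≈ 0.542

0.542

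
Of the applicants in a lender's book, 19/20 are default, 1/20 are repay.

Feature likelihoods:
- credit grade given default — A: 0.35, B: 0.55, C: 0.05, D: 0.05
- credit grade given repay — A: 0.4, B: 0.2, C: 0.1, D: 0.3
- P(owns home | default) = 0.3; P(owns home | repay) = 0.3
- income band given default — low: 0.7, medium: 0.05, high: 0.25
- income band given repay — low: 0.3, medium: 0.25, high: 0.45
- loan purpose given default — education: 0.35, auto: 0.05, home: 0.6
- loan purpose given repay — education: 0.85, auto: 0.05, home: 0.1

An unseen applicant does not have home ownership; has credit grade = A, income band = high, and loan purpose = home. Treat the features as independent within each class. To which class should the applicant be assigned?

default: 0.95 × 0.35 × (1−0.3) × 0.25 × 0.6 = 0.0349125
repay: 0.05 × 0.4 × (1−0.3) × 0.45 × 0.1 = 0.00063
Highest score → default.

default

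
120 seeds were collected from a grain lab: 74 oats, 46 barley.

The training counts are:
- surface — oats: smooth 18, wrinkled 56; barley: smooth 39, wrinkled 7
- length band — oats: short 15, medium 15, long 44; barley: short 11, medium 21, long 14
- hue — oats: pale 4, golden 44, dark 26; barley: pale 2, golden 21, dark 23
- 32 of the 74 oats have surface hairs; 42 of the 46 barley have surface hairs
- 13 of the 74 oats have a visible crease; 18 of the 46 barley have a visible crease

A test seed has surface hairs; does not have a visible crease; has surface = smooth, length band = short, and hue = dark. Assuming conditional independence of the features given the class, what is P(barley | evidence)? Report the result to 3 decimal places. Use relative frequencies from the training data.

oats: (74/120) × (18/74) × (15/74) × (26/74) × (32/74) × (61/74) ≈ 0.0038081
barley: (46/120) × (39/46) × (11/46) × (23/46) × (42/46) × (28/46) ≈ 0.0215963
P(barley | x) = 0.0215963 / 0.0254044 ≈ 0.850

0.850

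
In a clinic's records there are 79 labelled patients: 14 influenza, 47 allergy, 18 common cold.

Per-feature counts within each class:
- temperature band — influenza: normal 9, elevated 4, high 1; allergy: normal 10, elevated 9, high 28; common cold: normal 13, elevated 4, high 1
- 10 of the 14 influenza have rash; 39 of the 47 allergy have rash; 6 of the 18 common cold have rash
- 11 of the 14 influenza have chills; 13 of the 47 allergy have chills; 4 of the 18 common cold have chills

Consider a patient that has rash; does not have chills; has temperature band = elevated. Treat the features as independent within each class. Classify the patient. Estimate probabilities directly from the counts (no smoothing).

influenza: (14/79) × (4/14) × (10/14) × (3/14) ≈ 0.00774994
allergy: (47/79) × (9/47) × (39/47) × (34/47) ≈ 0.0683854
common cold: (18/79) × (4/18) × (6/18) × (14/18) ≈ 0.0131271
Highest score → allergy.

allergy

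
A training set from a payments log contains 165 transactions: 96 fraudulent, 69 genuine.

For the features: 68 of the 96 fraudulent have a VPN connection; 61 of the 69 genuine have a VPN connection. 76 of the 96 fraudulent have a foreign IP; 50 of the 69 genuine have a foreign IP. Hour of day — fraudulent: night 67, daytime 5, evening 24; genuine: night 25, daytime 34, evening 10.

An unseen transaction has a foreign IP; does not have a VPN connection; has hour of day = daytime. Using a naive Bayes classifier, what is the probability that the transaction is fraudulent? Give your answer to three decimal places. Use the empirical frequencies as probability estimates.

0.288

fraudulent: (96/165) × (28/96) × (76/96) × (5/96) ≈ 0.00699705
genuine: (69/165) × (8/69) × (50/69) × (34/69) ≈ 0.0173124
P(fraudulent | x) = 0.00699705 / 0.02430945 ≈ 0.288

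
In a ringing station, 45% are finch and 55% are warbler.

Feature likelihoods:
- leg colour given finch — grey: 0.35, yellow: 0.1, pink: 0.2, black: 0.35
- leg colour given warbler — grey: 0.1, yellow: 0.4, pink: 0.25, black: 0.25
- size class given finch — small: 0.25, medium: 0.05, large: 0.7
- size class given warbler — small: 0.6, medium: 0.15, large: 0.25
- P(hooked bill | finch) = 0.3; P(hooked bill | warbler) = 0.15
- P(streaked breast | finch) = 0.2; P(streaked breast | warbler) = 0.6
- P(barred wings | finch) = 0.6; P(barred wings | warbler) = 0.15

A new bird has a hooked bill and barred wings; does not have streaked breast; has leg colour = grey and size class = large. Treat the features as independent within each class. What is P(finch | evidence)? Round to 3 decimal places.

0.992

finch: 0.45 × 0.35 × 0.7 × 0.3 × (1−0.2) × 0.6 = 0.015876
warbler: 0.55 × 0.1 × 0.25 × 0.15 × (1−0.6) × 0.15 = 0.00012375
P(finch | x) = 0.015876 / 0.01599975 ≈ 0.992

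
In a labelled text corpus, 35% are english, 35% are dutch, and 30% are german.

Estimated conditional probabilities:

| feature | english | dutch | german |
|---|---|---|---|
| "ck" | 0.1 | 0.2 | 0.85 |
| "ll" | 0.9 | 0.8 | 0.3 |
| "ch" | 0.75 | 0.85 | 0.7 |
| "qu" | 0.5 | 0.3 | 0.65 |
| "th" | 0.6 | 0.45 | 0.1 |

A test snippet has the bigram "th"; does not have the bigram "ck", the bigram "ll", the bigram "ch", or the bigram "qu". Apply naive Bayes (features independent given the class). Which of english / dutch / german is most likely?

dutch

english: 0.35 × (1−0.1) × (1−0.9) × (1−0.75) × (1−0.5) × 0.6 = 0.0023625
dutch: 0.35 × (1−0.2) × (1−0.8) × (1−0.85) × (1−0.3) × 0.45 = 0.002646
german: 0.3 × (1−0.85) × (1−0.3) × (1−0.7) × (1−0.65) × 0.1 = 0.00033075
Highest score → dutch.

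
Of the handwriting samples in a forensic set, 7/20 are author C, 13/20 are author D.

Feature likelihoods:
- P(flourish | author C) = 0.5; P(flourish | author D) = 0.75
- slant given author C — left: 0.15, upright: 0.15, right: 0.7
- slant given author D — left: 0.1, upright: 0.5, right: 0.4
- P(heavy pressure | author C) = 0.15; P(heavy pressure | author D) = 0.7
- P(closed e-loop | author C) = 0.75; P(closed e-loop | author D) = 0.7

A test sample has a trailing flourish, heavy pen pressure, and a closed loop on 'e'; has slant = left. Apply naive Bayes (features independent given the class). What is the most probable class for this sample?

author C: 0.35 × 0.5 × 0.15 × 0.15 × 0.75 = 0.002953125
author D: 0.65 × 0.75 × 0.1 × 0.7 × 0.7 = 0.0238875
Highest score → author D.

author D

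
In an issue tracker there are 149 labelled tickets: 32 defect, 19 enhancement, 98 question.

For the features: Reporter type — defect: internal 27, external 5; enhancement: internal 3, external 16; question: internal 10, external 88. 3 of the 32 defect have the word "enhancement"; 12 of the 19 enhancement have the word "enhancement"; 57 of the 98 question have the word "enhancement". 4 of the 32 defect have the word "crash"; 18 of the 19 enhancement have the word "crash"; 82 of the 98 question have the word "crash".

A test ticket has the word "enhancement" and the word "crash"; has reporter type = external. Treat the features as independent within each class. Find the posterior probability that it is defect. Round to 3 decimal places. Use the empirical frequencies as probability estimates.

0.001

defect: (32/149) × (5/32) × (3/32) × (4/32) ≈ 0.000393247
enhancement: (19/149) × (16/19) × (12/19) × (18/19) ≈ 0.0642511
question: (98/149) × (88/98) × (57/98) × (82/98) ≈ 0.287431
P(defect | x) = 0.000393247 / 0.352075347 ≈ 0.001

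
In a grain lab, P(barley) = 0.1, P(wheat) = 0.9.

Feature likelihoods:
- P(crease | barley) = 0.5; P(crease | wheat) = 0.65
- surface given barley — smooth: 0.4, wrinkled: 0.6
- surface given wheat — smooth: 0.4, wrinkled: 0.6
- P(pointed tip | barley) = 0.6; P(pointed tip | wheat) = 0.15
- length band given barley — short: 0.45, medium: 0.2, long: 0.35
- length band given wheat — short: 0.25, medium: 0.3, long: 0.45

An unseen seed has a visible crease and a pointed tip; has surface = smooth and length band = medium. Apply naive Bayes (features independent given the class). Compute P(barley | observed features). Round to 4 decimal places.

barley: 0.1 × 0.5 × 0.4 × 0.6 × 0.2 = 0.0024
wheat: 0.9 × 0.65 × 0.4 × 0.15 × 0.3 = 0.01053
P(barley | x) = 0.0024 / 0.01293 ≈ 0.1856

0.1856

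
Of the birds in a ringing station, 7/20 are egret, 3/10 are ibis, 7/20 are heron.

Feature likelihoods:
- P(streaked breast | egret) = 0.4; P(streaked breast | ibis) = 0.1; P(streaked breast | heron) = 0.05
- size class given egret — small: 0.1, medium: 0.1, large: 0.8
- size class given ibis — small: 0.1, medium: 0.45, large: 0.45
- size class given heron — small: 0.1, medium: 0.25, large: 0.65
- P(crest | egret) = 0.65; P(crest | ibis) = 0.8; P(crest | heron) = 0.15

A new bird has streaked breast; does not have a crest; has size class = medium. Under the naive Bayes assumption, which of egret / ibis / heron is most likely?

egret

egret: 0.35 × 0.4 × 0.1 × (1−0.65) = 0.0049
ibis: 0.3 × 0.1 × 0.45 × (1−0.8) = 0.0027
heron: 0.35 × 0.05 × 0.25 × (1−0.15) = 0.00371875
Highest score → egret.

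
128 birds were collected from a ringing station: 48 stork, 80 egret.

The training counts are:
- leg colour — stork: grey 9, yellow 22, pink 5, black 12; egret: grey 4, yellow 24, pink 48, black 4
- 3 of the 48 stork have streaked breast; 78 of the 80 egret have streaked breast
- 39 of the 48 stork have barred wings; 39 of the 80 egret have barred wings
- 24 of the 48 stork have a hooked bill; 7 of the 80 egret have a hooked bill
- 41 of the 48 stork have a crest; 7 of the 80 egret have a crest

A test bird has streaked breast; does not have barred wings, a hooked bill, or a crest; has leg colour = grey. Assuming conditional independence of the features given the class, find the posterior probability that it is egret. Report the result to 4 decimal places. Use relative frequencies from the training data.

0.9954

stork: (48/128) × (9/48) × (3/48) × (9/48) × (24/48) × (7/48) = 0.00006008148193359375
egret: (80/128) × (4/80) × (78/80) × (41/80) × (73/80) × (73/80) = 0.01300212249755859375
P(egret | x) = 0.01300212249755859375 / 0.0130622039794921875 ≈ 0.9954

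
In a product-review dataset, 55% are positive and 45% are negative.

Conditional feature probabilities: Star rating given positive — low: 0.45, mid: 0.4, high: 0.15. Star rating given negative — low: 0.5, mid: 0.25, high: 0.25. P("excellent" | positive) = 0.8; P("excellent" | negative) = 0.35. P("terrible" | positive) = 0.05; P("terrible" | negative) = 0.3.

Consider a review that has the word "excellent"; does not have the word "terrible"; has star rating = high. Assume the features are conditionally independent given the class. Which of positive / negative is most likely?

positive: 0.55 × 0.15 × 0.8 × (1−0.05) = 0.0627
negative: 0.45 × 0.25 × 0.35 × (1−0.3) = 0.0275625
Highest score → positive.

positive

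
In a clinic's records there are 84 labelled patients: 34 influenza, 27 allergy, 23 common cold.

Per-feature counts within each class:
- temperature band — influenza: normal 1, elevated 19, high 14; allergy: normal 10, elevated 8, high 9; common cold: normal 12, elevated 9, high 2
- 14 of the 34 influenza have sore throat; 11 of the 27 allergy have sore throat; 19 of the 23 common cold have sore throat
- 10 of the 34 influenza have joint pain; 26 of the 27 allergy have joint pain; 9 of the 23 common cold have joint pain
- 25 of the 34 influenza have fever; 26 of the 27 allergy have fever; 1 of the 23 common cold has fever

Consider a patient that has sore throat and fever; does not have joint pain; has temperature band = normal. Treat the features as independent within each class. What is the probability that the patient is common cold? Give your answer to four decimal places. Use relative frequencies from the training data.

0.4222

influenza: (34/84) × (1/34) × (14/34) × (24/34) × (25/34) ≈ 0.00254427
allergy: (27/84) × (10/27) × (11/27) × (1/27) × (26/27) ≈ 0.0017298
common cold: (23/84) × (12/23) × (19/23) × (14/23) × (1/23) ≈ 0.0031232
P(common cold | x) = 0.0031232 / 0.00739727 ≈ 0.4222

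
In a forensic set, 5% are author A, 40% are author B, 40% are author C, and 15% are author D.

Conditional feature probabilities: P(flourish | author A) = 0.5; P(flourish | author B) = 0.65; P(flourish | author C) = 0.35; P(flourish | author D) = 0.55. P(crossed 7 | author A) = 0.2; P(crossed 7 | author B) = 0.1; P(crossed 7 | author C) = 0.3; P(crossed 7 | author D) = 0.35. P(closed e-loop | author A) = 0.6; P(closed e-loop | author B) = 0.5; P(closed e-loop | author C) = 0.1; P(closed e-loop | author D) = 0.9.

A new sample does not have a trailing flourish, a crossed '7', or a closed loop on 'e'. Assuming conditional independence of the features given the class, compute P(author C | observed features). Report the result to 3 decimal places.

0.685

author A: 0.05 × (1−0.5) × (1−0.2) × (1−0.6) = 0.008
author B: 0.4 × (1−0.65) × (1−0.1) × (1−0.5) = 0.063
author C: 0.4 × (1−0.35) × (1−0.3) × (1−0.1) = 0.1638
author D: 0.15 × (1−0.55) × (1−0.35) × (1−0.9) = 0.0043875
P(author C | x) = 0.1638 / 0.2391875 ≈ 0.685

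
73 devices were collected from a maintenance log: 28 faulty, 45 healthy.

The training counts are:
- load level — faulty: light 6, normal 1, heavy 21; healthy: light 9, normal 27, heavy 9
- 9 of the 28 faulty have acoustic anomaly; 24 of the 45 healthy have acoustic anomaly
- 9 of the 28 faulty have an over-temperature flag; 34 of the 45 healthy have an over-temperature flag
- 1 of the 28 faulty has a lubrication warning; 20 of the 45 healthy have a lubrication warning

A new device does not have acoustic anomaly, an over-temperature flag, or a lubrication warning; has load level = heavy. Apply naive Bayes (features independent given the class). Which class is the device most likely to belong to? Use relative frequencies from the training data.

faulty

faulty: (28/73) × (21/28) × (19/28) × (19/28) × (27/28) ≈ 0.12773
healthy: (45/73) × (9/45) × (21/45) × (11/45) × (25/45) ≈ 0.00781329
Highest score → faulty.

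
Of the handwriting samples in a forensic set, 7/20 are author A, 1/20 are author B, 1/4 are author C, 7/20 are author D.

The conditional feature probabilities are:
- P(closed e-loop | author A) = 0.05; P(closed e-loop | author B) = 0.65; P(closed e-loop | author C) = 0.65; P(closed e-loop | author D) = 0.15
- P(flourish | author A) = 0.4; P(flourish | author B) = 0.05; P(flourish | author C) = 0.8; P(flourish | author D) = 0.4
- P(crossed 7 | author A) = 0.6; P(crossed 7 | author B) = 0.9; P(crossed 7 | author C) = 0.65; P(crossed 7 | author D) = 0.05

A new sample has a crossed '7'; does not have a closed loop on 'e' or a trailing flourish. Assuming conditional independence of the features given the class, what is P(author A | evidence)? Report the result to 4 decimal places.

author A: 0.35 × (1−0.05) × (1−0.4) × 0.6 = 0.1197
author B: 0.05 × (1−0.65) × (1−0.05) × 0.9 = 0.0149625
author C: 0.25 × (1−0.65) × (1−0.8) × 0.65 = 0.011375
author D: 0.35 × (1−0.15) × (1−0.4) × 0.05 = 0.008925
P(author A | x) = 0.1197 / 0.1549625 ≈ 0.7724

0.7724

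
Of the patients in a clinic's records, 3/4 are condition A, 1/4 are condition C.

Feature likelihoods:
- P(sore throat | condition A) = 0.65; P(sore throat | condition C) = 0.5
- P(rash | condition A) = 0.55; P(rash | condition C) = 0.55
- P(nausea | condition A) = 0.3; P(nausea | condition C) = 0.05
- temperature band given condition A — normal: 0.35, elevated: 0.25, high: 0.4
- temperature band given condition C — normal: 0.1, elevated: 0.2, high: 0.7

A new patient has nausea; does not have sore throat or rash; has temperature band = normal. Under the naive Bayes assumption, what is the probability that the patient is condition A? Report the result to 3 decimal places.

condition A: 0.75 × (1−0.65) × (1−0.55) × 0.3 × 0.35 = 0.012403125
condition C: 0.25 × (1−0.5) × (1−0.55) × 0.05 × 0.1 = 0.00028125
P(condition A | x) = 0.012403125 / 0.012684375 ≈ 0.978

0.978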